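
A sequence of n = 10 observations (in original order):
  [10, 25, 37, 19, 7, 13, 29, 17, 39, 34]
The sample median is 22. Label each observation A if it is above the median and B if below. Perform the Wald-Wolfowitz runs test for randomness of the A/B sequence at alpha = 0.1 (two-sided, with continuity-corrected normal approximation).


Step 1: Compute median = 22; label A = above, B = below.
Labels in order: BAABBBABAA  (n_A = 5, n_B = 5)
Step 2: Count runs R = 6.
Step 3: Under H0 (random ordering), E[R] = 2*n_A*n_B/(n_A+n_B) + 1 = 2*5*5/10 + 1 = 6.0000.
        Var[R] = 2*n_A*n_B*(2*n_A*n_B - n_A - n_B) / ((n_A+n_B)^2 * (n_A+n_B-1)) = 2000/900 = 2.2222.
        SD[R] = 1.4907.
Step 4: R = E[R], so z = 0 with no continuity correction.
Step 5: Two-sided p-value via normal approximation = 2*(1 - Phi(|z|)) = 1.000000.
Step 6: alpha = 0.1. fail to reject H0.

R = 6, z = 0.0000, p = 1.000000, fail to reject H0.


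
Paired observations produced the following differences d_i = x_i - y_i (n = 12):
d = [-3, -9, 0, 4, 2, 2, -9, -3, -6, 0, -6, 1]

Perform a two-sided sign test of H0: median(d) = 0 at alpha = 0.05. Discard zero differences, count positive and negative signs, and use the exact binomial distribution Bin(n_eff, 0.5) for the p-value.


Step 1: Discard zero differences. Original n = 12; n_eff = number of nonzero differences = 10.
Nonzero differences (with sign): -3, -9, +4, +2, +2, -9, -3, -6, -6, +1
Step 2: Count signs: positive = 4, negative = 6.
Step 3: Under H0: P(positive) = 0.5, so the number of positives S ~ Bin(10, 0.5).
Step 4: Two-sided exact p-value = sum of Bin(10,0.5) probabilities at or below the observed probability = 0.753906.
Step 5: alpha = 0.05. fail to reject H0.

n_eff = 10, pos = 4, neg = 6, p = 0.753906, fail to reject H0.


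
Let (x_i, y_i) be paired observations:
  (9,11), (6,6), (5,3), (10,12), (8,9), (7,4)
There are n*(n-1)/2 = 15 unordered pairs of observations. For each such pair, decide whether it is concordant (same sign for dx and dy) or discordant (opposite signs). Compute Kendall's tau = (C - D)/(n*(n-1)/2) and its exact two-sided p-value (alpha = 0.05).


Step 1: Enumerate the 15 unordered pairs (i,j) with i<j and classify each by sign(x_j-x_i) * sign(y_j-y_i).
  (1,2):dx=-3,dy=-5->C; (1,3):dx=-4,dy=-8->C; (1,4):dx=+1,dy=+1->C; (1,5):dx=-1,dy=-2->C
  (1,6):dx=-2,dy=-7->C; (2,3):dx=-1,dy=-3->C; (2,4):dx=+4,dy=+6->C; (2,5):dx=+2,dy=+3->C
  (2,6):dx=+1,dy=-2->D; (3,4):dx=+5,dy=+9->C; (3,5):dx=+3,dy=+6->C; (3,6):dx=+2,dy=+1->C
  (4,5):dx=-2,dy=-3->C; (4,6):dx=-3,dy=-8->C; (5,6):dx=-1,dy=-5->C
Step 2: C = 14, D = 1, total pairs = 15.
Step 3: tau = (C - D)/(n(n-1)/2) = (14 - 1)/15 = 0.866667.
Step 4: Exact two-sided p-value (enumerate n! = 720 permutations of y under H0): p = 0.016667.
Step 5: alpha = 0.05. reject H0.

tau_b = 0.8667 (C=14, D=1), p = 0.016667, reject H0.


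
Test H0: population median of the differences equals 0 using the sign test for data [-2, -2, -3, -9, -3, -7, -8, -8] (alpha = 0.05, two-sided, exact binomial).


Step 1: Discard zero differences. Original n = 8; n_eff = number of nonzero differences = 8.
Nonzero differences (with sign): -2, -2, -3, -9, -3, -7, -8, -8
Step 2: Count signs: positive = 0, negative = 8.
Step 3: Under H0: P(positive) = 0.5, so the number of positives S ~ Bin(8, 0.5).
Step 4: Two-sided exact p-value = sum of Bin(8,0.5) probabilities at or below the observed probability = 0.007812.
Step 5: alpha = 0.05. reject H0.

n_eff = 8, pos = 0, neg = 8, p = 0.007812, reject H0.


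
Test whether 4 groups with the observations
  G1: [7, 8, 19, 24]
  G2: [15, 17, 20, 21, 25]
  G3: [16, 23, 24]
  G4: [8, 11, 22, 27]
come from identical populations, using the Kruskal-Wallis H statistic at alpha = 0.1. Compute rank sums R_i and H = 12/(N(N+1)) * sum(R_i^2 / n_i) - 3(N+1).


Step 1: Combine all N = 16 observations and assign midranks.
sorted (value, group, rank): (7,G1,1), (8,G1,2.5), (8,G4,2.5), (11,G4,4), (15,G2,5), (16,G3,6), (17,G2,7), (19,G1,8), (20,G2,9), (21,G2,10), (22,G4,11), (23,G3,12), (24,G1,13.5), (24,G3,13.5), (25,G2,15), (27,G4,16)
Step 2: Sum ranks within each group.
R_1 = 25 (n_1 = 4)
R_2 = 46 (n_2 = 5)
R_3 = 31.5 (n_3 = 3)
R_4 = 33.5 (n_4 = 4)
Step 3: H = 12/(N(N+1)) * sum(R_i^2/n_i) - 3(N+1)
     = 12/(16*17) * (25^2/4 + 46^2/5 + 31.5^2/3 + 33.5^2/4) - 3*17
     = 0.044118 * 1190.76 - 51
     = 1.533640.
Step 4: Ties present; correction factor C = 1 - 12/(16^3 - 16) = 0.997059. Corrected H = 1.533640 / 0.997059 = 1.538164.
Step 5: Under H0, H ~ chi^2(3); p-value = 0.673491.
Step 6: alpha = 0.1. fail to reject H0.

H = 1.5382, df = 3, p = 0.673491, fail to reject H0.


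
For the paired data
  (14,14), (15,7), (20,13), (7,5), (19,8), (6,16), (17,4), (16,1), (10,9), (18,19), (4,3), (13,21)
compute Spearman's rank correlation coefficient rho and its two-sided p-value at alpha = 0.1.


Step 1: Rank x and y separately (midranks; no ties here).
rank(x): 14->6, 15->7, 20->12, 7->3, 19->11, 6->2, 17->9, 16->8, 10->4, 18->10, 4->1, 13->5
rank(y): 14->9, 7->5, 13->8, 5->4, 8->6, 16->10, 4->3, 1->1, 9->7, 19->11, 3->2, 21->12
Step 2: d_i = R_x(i) - R_y(i); compute d_i^2.
  (6-9)^2=9, (7-5)^2=4, (12-8)^2=16, (3-4)^2=1, (11-6)^2=25, (2-10)^2=64, (9-3)^2=36, (8-1)^2=49, (4-7)^2=9, (10-11)^2=1, (1-2)^2=1, (5-12)^2=49
sum(d^2) = 264.
Step 3: rho = 1 - 6*264 / (12*(12^2 - 1)) = 1 - 1584/1716 = 0.076923.
Step 4: Under H0, t = rho * sqrt((n-2)/(1-rho^2)) = 0.2440 ~ t(10).
Step 5: Two-sided p-value from the t-distribution with 10 df = 0.812183.
Step 6: alpha = 0.1. fail to reject H0.

rho = 0.0769, p = 0.812183, fail to reject H0 at alpha = 0.1.


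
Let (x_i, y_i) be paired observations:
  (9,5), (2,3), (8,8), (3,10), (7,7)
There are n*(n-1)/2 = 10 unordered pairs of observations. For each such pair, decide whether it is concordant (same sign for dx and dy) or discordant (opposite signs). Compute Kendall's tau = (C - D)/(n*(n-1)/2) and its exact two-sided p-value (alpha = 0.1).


Step 1: Enumerate the 10 unordered pairs (i,j) with i<j and classify each by sign(x_j-x_i) * sign(y_j-y_i).
  (1,2):dx=-7,dy=-2->C; (1,3):dx=-1,dy=+3->D; (1,4):dx=-6,dy=+5->D; (1,5):dx=-2,dy=+2->D
  (2,3):dx=+6,dy=+5->C; (2,4):dx=+1,dy=+7->C; (2,5):dx=+5,dy=+4->C; (3,4):dx=-5,dy=+2->D
  (3,5):dx=-1,dy=-1->C; (4,5):dx=+4,dy=-3->D
Step 2: C = 5, D = 5, total pairs = 10.
Step 3: tau = (C - D)/(n(n-1)/2) = (5 - 5)/10 = 0.000000.
Step 4: Exact two-sided p-value (enumerate n! = 120 permutations of y under H0): p = 1.000000.
Step 5: alpha = 0.1. fail to reject H0.

tau_b = 0.0000 (C=5, D=5), p = 1.000000, fail to reject H0.


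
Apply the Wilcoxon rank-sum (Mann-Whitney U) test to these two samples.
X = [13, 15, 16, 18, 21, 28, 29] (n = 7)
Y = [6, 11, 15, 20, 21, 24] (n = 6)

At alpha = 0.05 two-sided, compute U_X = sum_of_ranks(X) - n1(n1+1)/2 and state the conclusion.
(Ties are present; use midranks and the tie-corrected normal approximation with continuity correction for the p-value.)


Step 1: Combine and sort all 13 observations; assign midranks.
sorted (value, group): (6,Y), (11,Y), (13,X), (15,X), (15,Y), (16,X), (18,X), (20,Y), (21,X), (21,Y), (24,Y), (28,X), (29,X)
ranks: 6->1, 11->2, 13->3, 15->4.5, 15->4.5, 16->6, 18->7, 20->8, 21->9.5, 21->9.5, 24->11, 28->12, 29->13
Step 2: Rank sum for X: R1 = 3 + 4.5 + 6 + 7 + 9.5 + 12 + 13 = 55.
Step 3: U_X = R1 - n1(n1+1)/2 = 55 - 7*8/2 = 55 - 28 = 27.
       U_Y = n1*n2 - U_X = 42 - 27 = 15.
Step 4: Ties are present, so use the tie-corrected normal approximation (with continuity correction) for the p-value.
Step 5: p-value = 0.430766; compare to alpha = 0.05. fail to reject H0.

U_X = 27, p = 0.430766, fail to reject H0 at alpha = 0.05.


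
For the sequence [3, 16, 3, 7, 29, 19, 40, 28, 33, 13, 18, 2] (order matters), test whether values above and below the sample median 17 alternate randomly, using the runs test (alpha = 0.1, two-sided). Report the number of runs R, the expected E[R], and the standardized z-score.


Step 1: Compute median = 17; label A = above, B = below.
Labels in order: BBBBAAAAABAB  (n_A = 6, n_B = 6)
Step 2: Count runs R = 5.
Step 3: Under H0 (random ordering), E[R] = 2*n_A*n_B/(n_A+n_B) + 1 = 2*6*6/12 + 1 = 7.0000.
        Var[R] = 2*n_A*n_B*(2*n_A*n_B - n_A - n_B) / ((n_A+n_B)^2 * (n_A+n_B-1)) = 4320/1584 = 2.7273.
        SD[R] = 1.6514.
Step 4: Continuity-corrected z = (R + 0.5 - E[R]) / SD[R] = (5 + 0.5 - 7.0000) / 1.6514 = -0.9083.
Step 5: Two-sided p-value via normal approximation = 2*(1 - Phi(|z|)) = 0.363722.
Step 6: alpha = 0.1. fail to reject H0.

R = 5, z = -0.9083, p = 0.363722, fail to reject H0.


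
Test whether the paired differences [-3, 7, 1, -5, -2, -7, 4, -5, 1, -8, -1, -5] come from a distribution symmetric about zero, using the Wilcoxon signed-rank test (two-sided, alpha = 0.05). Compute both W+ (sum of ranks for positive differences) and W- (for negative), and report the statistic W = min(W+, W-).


Step 1: Drop any zero differences (none here) and take |d_i|.
|d| = [3, 7, 1, 5, 2, 7, 4, 5, 1, 8, 1, 5]
Step 2: Midrank |d_i| (ties get averaged ranks).
ranks: |3|->5, |7|->10.5, |1|->2, |5|->8, |2|->4, |7|->10.5, |4|->6, |5|->8, |1|->2, |8|->12, |1|->2, |5|->8
Step 3: Attach original signs; sum ranks with positive sign and with negative sign.
W+ = 10.5 + 2 + 6 + 2 = 20.5
W- = 5 + 8 + 4 + 10.5 + 8 + 12 + 2 + 8 = 57.5
(Check: W+ + W- = 78 should equal n(n+1)/2 = 78.)
Step 4: Test statistic W = min(W+, W-) = 20.5.
Step 5: Ties in |d|, so use the tie-corrected normal approximation.
        E[W] = n(n+1)/4 = 12*13/4 = 39.
        Tie groups: |d|=1 (t=3), |d|=5 (t=3), |d|=7 (t=2); sum(t^3 - t) = 54.
        Var[W] = n(n+1)(2n+1)/24 - sum(t^3-t)/48 = 3900/24 - 54/48 = 161.375.
        z = (W - E[W]) / sqrt(Var[W]) = (20.5 - 39) / 12.7033 = -1.4563.
        Two-sided p = 2*Phi(z) = 0.145307.
Step 6: alpha = 0.05. fail to reject H0.

W+ = 20.5, W- = 57.5, W = min = 20.5, p = 0.145307, fail to reject H0.


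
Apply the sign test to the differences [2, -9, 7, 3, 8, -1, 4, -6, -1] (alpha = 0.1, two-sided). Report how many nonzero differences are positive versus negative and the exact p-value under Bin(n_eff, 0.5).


Step 1: Discard zero differences. Original n = 9; n_eff = number of nonzero differences = 9.
Nonzero differences (with sign): +2, -9, +7, +3, +8, -1, +4, -6, -1
Step 2: Count signs: positive = 5, negative = 4.
Step 3: Under H0: P(positive) = 0.5, so the number of positives S ~ Bin(9, 0.5).
Step 4: Two-sided exact p-value = sum of Bin(9,0.5) probabilities at or below the observed probability = 1.000000.
Step 5: alpha = 0.1. fail to reject H0.

n_eff = 9, pos = 5, neg = 4, p = 1.000000, fail to reject H0.


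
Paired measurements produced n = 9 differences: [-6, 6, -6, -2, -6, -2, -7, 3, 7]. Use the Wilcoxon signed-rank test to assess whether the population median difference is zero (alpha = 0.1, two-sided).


Step 1: Drop any zero differences (none here) and take |d_i|.
|d| = [6, 6, 6, 2, 6, 2, 7, 3, 7]
Step 2: Midrank |d_i| (ties get averaged ranks).
ranks: |6|->5.5, |6|->5.5, |6|->5.5, |2|->1.5, |6|->5.5, |2|->1.5, |7|->8.5, |3|->3, |7|->8.5
Step 3: Attach original signs; sum ranks with positive sign and with negative sign.
W+ = 5.5 + 3 + 8.5 = 17
W- = 5.5 + 5.5 + 1.5 + 5.5 + 1.5 + 8.5 = 28
(Check: W+ + W- = 45 should equal n(n+1)/2 = 45.)
Step 4: Test statistic W = min(W+, W-) = 17.
Step 5: Ties in |d|, so use the tie-corrected normal approximation.
        E[W] = n(n+1)/4 = 9*10/4 = 22.5.
        Tie groups: |d|=2 (t=2), |d|=6 (t=4), |d|=7 (t=2); sum(t^3 - t) = 72.
        Var[W] = n(n+1)(2n+1)/24 - sum(t^3-t)/48 = 1710/24 - 72/48 = 69.75.
        z = (W - E[W]) / sqrt(Var[W]) = (17 - 22.5) / 8.3516 = -0.6586.
        Two-sided p = 2*Phi(z) = 0.510183.
Step 6: alpha = 0.1. fail to reject H0.

W+ = 17, W- = 28, W = min = 17, p = 0.510183, fail to reject H0.


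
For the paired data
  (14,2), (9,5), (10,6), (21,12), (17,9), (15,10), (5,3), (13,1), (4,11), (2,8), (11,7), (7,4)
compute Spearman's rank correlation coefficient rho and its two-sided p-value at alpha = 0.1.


Step 1: Rank x and y separately (midranks; no ties here).
rank(x): 14->9, 9->5, 10->6, 21->12, 17->11, 15->10, 5->3, 13->8, 4->2, 2->1, 11->7, 7->4
rank(y): 2->2, 5->5, 6->6, 12->12, 9->9, 10->10, 3->3, 1->1, 11->11, 8->8, 7->7, 4->4
Step 2: d_i = R_x(i) - R_y(i); compute d_i^2.
  (9-2)^2=49, (5-5)^2=0, (6-6)^2=0, (12-12)^2=0, (11-9)^2=4, (10-10)^2=0, (3-3)^2=0, (8-1)^2=49, (2-11)^2=81, (1-8)^2=49, (7-7)^2=0, (4-4)^2=0
sum(d^2) = 232.
Step 3: rho = 1 - 6*232 / (12*(12^2 - 1)) = 1 - 1392/1716 = 0.188811.
Step 4: Under H0, t = rho * sqrt((n-2)/(1-rho^2)) = 0.6080 ~ t(10).
Step 5: Two-sided p-value from the t-distribution with 10 df = 0.556737.
Step 6: alpha = 0.1. fail to reject H0.

rho = 0.1888, p = 0.556737, fail to reject H0 at alpha = 0.1.


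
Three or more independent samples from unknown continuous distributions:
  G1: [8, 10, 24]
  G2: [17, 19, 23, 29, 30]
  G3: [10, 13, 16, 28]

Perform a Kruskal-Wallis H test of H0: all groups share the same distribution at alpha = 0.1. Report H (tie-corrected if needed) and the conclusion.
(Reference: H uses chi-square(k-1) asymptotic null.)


Step 1: Combine all N = 12 observations and assign midranks.
sorted (value, group, rank): (8,G1,1), (10,G1,2.5), (10,G3,2.5), (13,G3,4), (16,G3,5), (17,G2,6), (19,G2,7), (23,G2,8), (24,G1,9), (28,G3,10), (29,G2,11), (30,G2,12)
Step 2: Sum ranks within each group.
R_1 = 12.5 (n_1 = 3)
R_2 = 44 (n_2 = 5)
R_3 = 21.5 (n_3 = 4)
Step 3: H = 12/(N(N+1)) * sum(R_i^2/n_i) - 3(N+1)
     = 12/(12*13) * (12.5^2/3 + 44^2/5 + 21.5^2/4) - 3*13
     = 0.076923 * 554.846 - 39
     = 3.680449.
Step 4: Ties present; correction factor C = 1 - 6/(12^3 - 12) = 0.996503. Corrected H = 3.680449 / 0.996503 = 3.693363.
Step 5: Under H0, H ~ chi^2(2); p-value = 0.157760.
Step 6: alpha = 0.1. fail to reject H0.

H = 3.6934, df = 2, p = 0.157760, fail to reject H0.


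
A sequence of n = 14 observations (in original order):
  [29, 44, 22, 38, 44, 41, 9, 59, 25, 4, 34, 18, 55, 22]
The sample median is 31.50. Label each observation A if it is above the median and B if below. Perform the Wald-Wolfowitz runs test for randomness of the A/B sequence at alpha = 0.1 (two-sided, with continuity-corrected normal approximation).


Step 1: Compute median = 31.50; label A = above, B = below.
Labels in order: BABAAABABBABAB  (n_A = 7, n_B = 7)
Step 2: Count runs R = 11.
Step 3: Under H0 (random ordering), E[R] = 2*n_A*n_B/(n_A+n_B) + 1 = 2*7*7/14 + 1 = 8.0000.
        Var[R] = 2*n_A*n_B*(2*n_A*n_B - n_A - n_B) / ((n_A+n_B)^2 * (n_A+n_B-1)) = 8232/2548 = 3.2308.
        SD[R] = 1.7974.
Step 4: Continuity-corrected z = (R - 0.5 - E[R]) / SD[R] = (11 - 0.5 - 8.0000) / 1.7974 = 1.3909.
Step 5: Two-sided p-value via normal approximation = 2*(1 - Phi(|z|)) = 0.164264.
Step 6: alpha = 0.1. fail to reject H0.

R = 11, z = 1.3909, p = 0.164264, fail to reject H0.


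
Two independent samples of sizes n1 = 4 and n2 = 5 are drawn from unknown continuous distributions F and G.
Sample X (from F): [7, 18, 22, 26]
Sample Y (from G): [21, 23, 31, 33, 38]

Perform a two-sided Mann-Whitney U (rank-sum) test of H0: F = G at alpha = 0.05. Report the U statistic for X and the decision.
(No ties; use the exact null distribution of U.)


Step 1: Combine and sort all 9 observations; assign midranks.
sorted (value, group): (7,X), (18,X), (21,Y), (22,X), (23,Y), (26,X), (31,Y), (33,Y), (38,Y)
ranks: 7->1, 18->2, 21->3, 22->4, 23->5, 26->6, 31->7, 33->8, 38->9
Step 2: Rank sum for X: R1 = 1 + 2 + 4 + 6 = 13.
Step 3: U_X = R1 - n1(n1+1)/2 = 13 - 4*5/2 = 13 - 10 = 3.
       U_Y = n1*n2 - U_X = 20 - 3 = 17.
Step 4: No ties, so the exact null distribution of U (based on enumerating the C(9,4) = 126 equally likely rank assignments) gives the two-sided p-value.
Step 5: p-value = 0.111111; compare to alpha = 0.05. fail to reject H0.

U_X = 3, p = 0.111111, fail to reject H0 at alpha = 0.05.


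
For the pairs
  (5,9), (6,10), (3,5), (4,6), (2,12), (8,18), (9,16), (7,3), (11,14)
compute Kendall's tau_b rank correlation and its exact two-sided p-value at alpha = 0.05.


Step 1: Enumerate the 36 unordered pairs (i,j) with i<j and classify each by sign(x_j-x_i) * sign(y_j-y_i).
  (1,2):dx=+1,dy=+1->C; (1,3):dx=-2,dy=-4->C; (1,4):dx=-1,dy=-3->C; (1,5):dx=-3,dy=+3->D
  (1,6):dx=+3,dy=+9->C; (1,7):dx=+4,dy=+7->C; (1,8):dx=+2,dy=-6->D; (1,9):dx=+6,dy=+5->C
  (2,3):dx=-3,dy=-5->C; (2,4):dx=-2,dy=-4->C; (2,5):dx=-4,dy=+2->D; (2,6):dx=+2,dy=+8->C
  (2,7):dx=+3,dy=+6->C; (2,8):dx=+1,dy=-7->D; (2,9):dx=+5,dy=+4->C; (3,4):dx=+1,dy=+1->C
  (3,5):dx=-1,dy=+7->D; (3,6):dx=+5,dy=+13->C; (3,7):dx=+6,dy=+11->C; (3,8):dx=+4,dy=-2->D
  (3,9):dx=+8,dy=+9->C; (4,5):dx=-2,dy=+6->D; (4,6):dx=+4,dy=+12->C; (4,7):dx=+5,dy=+10->C
  (4,8):dx=+3,dy=-3->D; (4,9):dx=+7,dy=+8->C; (5,6):dx=+6,dy=+6->C; (5,7):dx=+7,dy=+4->C
  (5,8):dx=+5,dy=-9->D; (5,9):dx=+9,dy=+2->C; (6,7):dx=+1,dy=-2->D; (6,8):dx=-1,dy=-15->C
  (6,9):dx=+3,dy=-4->D; (7,8):dx=-2,dy=-13->C; (7,9):dx=+2,dy=-2->D; (8,9):dx=+4,dy=+11->C
Step 2: C = 24, D = 12, total pairs = 36.
Step 3: tau = (C - D)/(n(n-1)/2) = (24 - 12)/36 = 0.333333.
Step 4: Exact two-sided p-value (enumerate n! = 362880 permutations of y under H0): p = 0.259518.
Step 5: alpha = 0.05. fail to reject H0.

tau_b = 0.3333 (C=24, D=12), p = 0.259518, fail to reject H0.


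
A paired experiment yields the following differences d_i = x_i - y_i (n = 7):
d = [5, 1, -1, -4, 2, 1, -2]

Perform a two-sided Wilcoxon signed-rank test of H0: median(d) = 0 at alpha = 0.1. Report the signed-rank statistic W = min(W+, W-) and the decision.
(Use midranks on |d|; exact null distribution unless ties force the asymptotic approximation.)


Step 1: Drop any zero differences (none here) and take |d_i|.
|d| = [5, 1, 1, 4, 2, 1, 2]
Step 2: Midrank |d_i| (ties get averaged ranks).
ranks: |5|->7, |1|->2, |1|->2, |4|->6, |2|->4.5, |1|->2, |2|->4.5
Step 3: Attach original signs; sum ranks with positive sign and with negative sign.
W+ = 7 + 2 + 4.5 + 2 = 15.5
W- = 2 + 6 + 4.5 = 12.5
(Check: W+ + W- = 28 should equal n(n+1)/2 = 28.)
Step 4: Test statistic W = min(W+, W-) = 12.5.
Step 5: Ties in |d|, so use the tie-corrected normal approximation.
        E[W] = n(n+1)/4 = 7*8/4 = 14.
        Tie groups: |d|=1 (t=3), |d|=2 (t=2); sum(t^3 - t) = 30.
        Var[W] = n(n+1)(2n+1)/24 - sum(t^3-t)/48 = 840/24 - 30/48 = 34.375.
        z = (W - E[W]) / sqrt(Var[W]) = (12.5 - 14) / 5.8630 = -0.2558.
        Two-sided p = 2*Phi(z) = 0.798074.
Step 6: alpha = 0.1. fail to reject H0.

W+ = 15.5, W- = 12.5, W = min = 12.5, p = 0.798074, fail to reject H0.


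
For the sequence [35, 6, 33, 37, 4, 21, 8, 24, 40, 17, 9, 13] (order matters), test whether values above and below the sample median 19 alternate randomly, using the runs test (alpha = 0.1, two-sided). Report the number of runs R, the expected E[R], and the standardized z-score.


Step 1: Compute median = 19; label A = above, B = below.
Labels in order: ABAABABAABBB  (n_A = 6, n_B = 6)
Step 2: Count runs R = 8.
Step 3: Under H0 (random ordering), E[R] = 2*n_A*n_B/(n_A+n_B) + 1 = 2*6*6/12 + 1 = 7.0000.
        Var[R] = 2*n_A*n_B*(2*n_A*n_B - n_A - n_B) / ((n_A+n_B)^2 * (n_A+n_B-1)) = 4320/1584 = 2.7273.
        SD[R] = 1.6514.
Step 4: Continuity-corrected z = (R - 0.5 - E[R]) / SD[R] = (8 - 0.5 - 7.0000) / 1.6514 = 0.3028.
Step 5: Two-sided p-value via normal approximation = 2*(1 - Phi(|z|)) = 0.762069.
Step 6: alpha = 0.1. fail to reject H0.

R = 8, z = 0.3028, p = 0.762069, fail to reject H0.


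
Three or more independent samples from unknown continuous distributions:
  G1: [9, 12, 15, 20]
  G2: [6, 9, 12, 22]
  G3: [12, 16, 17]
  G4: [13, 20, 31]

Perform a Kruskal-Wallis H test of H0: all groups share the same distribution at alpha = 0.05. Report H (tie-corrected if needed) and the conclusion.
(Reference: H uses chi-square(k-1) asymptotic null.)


Step 1: Combine all N = 14 observations and assign midranks.
sorted (value, group, rank): (6,G2,1), (9,G1,2.5), (9,G2,2.5), (12,G1,5), (12,G2,5), (12,G3,5), (13,G4,7), (15,G1,8), (16,G3,9), (17,G3,10), (20,G1,11.5), (20,G4,11.5), (22,G2,13), (31,G4,14)
Step 2: Sum ranks within each group.
R_1 = 27 (n_1 = 4)
R_2 = 21.5 (n_2 = 4)
R_3 = 24 (n_3 = 3)
R_4 = 32.5 (n_4 = 3)
Step 3: H = 12/(N(N+1)) * sum(R_i^2/n_i) - 3(N+1)
     = 12/(14*15) * (27^2/4 + 21.5^2/4 + 24^2/3 + 32.5^2/3) - 3*15
     = 0.057143 * 841.896 - 45
     = 3.108333.
Step 4: Ties present; correction factor C = 1 - 36/(14^3 - 14) = 0.986813. Corrected H = 3.108333 / 0.986813 = 3.149870.
Step 5: Under H0, H ~ chi^2(3); p-value = 0.369090.
Step 6: alpha = 0.05. fail to reject H0.

H = 3.1499, df = 3, p = 0.369090, fail to reject H0.


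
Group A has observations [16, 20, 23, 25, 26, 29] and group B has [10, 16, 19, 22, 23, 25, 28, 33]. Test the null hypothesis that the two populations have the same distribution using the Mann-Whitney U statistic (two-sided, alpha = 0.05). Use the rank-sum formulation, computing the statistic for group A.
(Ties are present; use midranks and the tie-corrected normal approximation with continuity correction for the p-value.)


Step 1: Combine and sort all 14 observations; assign midranks.
sorted (value, group): (10,Y), (16,X), (16,Y), (19,Y), (20,X), (22,Y), (23,X), (23,Y), (25,X), (25,Y), (26,X), (28,Y), (29,X), (33,Y)
ranks: 10->1, 16->2.5, 16->2.5, 19->4, 20->5, 22->6, 23->7.5, 23->7.5, 25->9.5, 25->9.5, 26->11, 28->12, 29->13, 33->14
Step 2: Rank sum for X: R1 = 2.5 + 5 + 7.5 + 9.5 + 11 + 13 = 48.5.
Step 3: U_X = R1 - n1(n1+1)/2 = 48.5 - 6*7/2 = 48.5 - 21 = 27.5.
       U_Y = n1*n2 - U_X = 48 - 27.5 = 20.5.
Step 4: Ties are present, so use the tie-corrected normal approximation (with continuity correction) for the p-value.
Step 5: p-value = 0.697586; compare to alpha = 0.05. fail to reject H0.

U_X = 27.5, p = 0.697586, fail to reject H0 at alpha = 0.05.


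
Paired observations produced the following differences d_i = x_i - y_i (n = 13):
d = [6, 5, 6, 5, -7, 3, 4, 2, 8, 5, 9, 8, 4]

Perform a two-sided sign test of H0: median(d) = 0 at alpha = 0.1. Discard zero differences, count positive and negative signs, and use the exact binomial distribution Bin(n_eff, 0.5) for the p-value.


Step 1: Discard zero differences. Original n = 13; n_eff = number of nonzero differences = 13.
Nonzero differences (with sign): +6, +5, +6, +5, -7, +3, +4, +2, +8, +5, +9, +8, +4
Step 2: Count signs: positive = 12, negative = 1.
Step 3: Under H0: P(positive) = 0.5, so the number of positives S ~ Bin(13, 0.5).
Step 4: Two-sided exact p-value = sum of Bin(13,0.5) probabilities at or below the observed probability = 0.003418.
Step 5: alpha = 0.1. reject H0.

n_eff = 13, pos = 12, neg = 1, p = 0.003418, reject H0.


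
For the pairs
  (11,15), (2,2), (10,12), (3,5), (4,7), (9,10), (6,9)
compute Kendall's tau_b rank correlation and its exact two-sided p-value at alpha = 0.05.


Step 1: Enumerate the 21 unordered pairs (i,j) with i<j and classify each by sign(x_j-x_i) * sign(y_j-y_i).
  (1,2):dx=-9,dy=-13->C; (1,3):dx=-1,dy=-3->C; (1,4):dx=-8,dy=-10->C; (1,5):dx=-7,dy=-8->C
  (1,6):dx=-2,dy=-5->C; (1,7):dx=-5,dy=-6->C; (2,3):dx=+8,dy=+10->C; (2,4):dx=+1,dy=+3->C
  (2,5):dx=+2,dy=+5->C; (2,6):dx=+7,dy=+8->C; (2,7):dx=+4,dy=+7->C; (3,4):dx=-7,dy=-7->C
  (3,5):dx=-6,dy=-5->C; (3,6):dx=-1,dy=-2->C; (3,7):dx=-4,dy=-3->C; (4,5):dx=+1,dy=+2->C
  (4,6):dx=+6,dy=+5->C; (4,7):dx=+3,dy=+4->C; (5,6):dx=+5,dy=+3->C; (5,7):dx=+2,dy=+2->C
  (6,7):dx=-3,dy=-1->C
Step 2: C = 21, D = 0, total pairs = 21.
Step 3: tau = (C - D)/(n(n-1)/2) = (21 - 0)/21 = 1.000000.
Step 4: Exact two-sided p-value (enumerate n! = 5040 permutations of y under H0): p = 0.000397.
Step 5: alpha = 0.05. reject H0.

tau_b = 1.0000 (C=21, D=0), p = 0.000397, reject H0.


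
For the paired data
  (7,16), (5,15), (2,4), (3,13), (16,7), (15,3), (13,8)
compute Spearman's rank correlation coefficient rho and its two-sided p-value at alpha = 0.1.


Step 1: Rank x and y separately (midranks; no ties here).
rank(x): 7->4, 5->3, 2->1, 3->2, 16->7, 15->6, 13->5
rank(y): 16->7, 15->6, 4->2, 13->5, 7->3, 3->1, 8->4
Step 2: d_i = R_x(i) - R_y(i); compute d_i^2.
  (4-7)^2=9, (3-6)^2=9, (1-2)^2=1, (2-5)^2=9, (7-3)^2=16, (6-1)^2=25, (5-4)^2=1
sum(d^2) = 70.
Step 3: rho = 1 - 6*70 / (7*(7^2 - 1)) = 1 - 420/336 = -0.250000.
Step 4: Under H0, t = rho * sqrt((n-2)/(1-rho^2)) = -0.5774 ~ t(5).
Step 5: Two-sided p-value from the t-distribution with 5 df = 0.588724.
Step 6: alpha = 0.1. fail to reject H0.

rho = -0.2500, p = 0.588724, fail to reject H0 at alpha = 0.1.


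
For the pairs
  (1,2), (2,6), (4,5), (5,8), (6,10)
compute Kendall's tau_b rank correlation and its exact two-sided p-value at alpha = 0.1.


Step 1: Enumerate the 10 unordered pairs (i,j) with i<j and classify each by sign(x_j-x_i) * sign(y_j-y_i).
  (1,2):dx=+1,dy=+4->C; (1,3):dx=+3,dy=+3->C; (1,4):dx=+4,dy=+6->C; (1,5):dx=+5,dy=+8->C
  (2,3):dx=+2,dy=-1->D; (2,4):dx=+3,dy=+2->C; (2,5):dx=+4,dy=+4->C; (3,4):dx=+1,dy=+3->C
  (3,5):dx=+2,dy=+5->C; (4,5):dx=+1,dy=+2->C
Step 2: C = 9, D = 1, total pairs = 10.
Step 3: tau = (C - D)/(n(n-1)/2) = (9 - 1)/10 = 0.800000.
Step 4: Exact two-sided p-value (enumerate n! = 120 permutations of y under H0): p = 0.083333.
Step 5: alpha = 0.1. reject H0.

tau_b = 0.8000 (C=9, D=1), p = 0.083333, reject H0.


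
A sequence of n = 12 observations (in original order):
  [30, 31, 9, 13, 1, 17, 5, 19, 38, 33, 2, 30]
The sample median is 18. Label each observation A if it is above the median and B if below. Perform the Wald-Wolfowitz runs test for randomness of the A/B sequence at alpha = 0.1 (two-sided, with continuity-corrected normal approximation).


Step 1: Compute median = 18; label A = above, B = below.
Labels in order: AABBBBBAAABA  (n_A = 6, n_B = 6)
Step 2: Count runs R = 5.
Step 3: Under H0 (random ordering), E[R] = 2*n_A*n_B/(n_A+n_B) + 1 = 2*6*6/12 + 1 = 7.0000.
        Var[R] = 2*n_A*n_B*(2*n_A*n_B - n_A - n_B) / ((n_A+n_B)^2 * (n_A+n_B-1)) = 4320/1584 = 2.7273.
        SD[R] = 1.6514.
Step 4: Continuity-corrected z = (R + 0.5 - E[R]) / SD[R] = (5 + 0.5 - 7.0000) / 1.6514 = -0.9083.
Step 5: Two-sided p-value via normal approximation = 2*(1 - Phi(|z|)) = 0.363722.
Step 6: alpha = 0.1. fail to reject H0.

R = 5, z = -0.9083, p = 0.363722, fail to reject H0.


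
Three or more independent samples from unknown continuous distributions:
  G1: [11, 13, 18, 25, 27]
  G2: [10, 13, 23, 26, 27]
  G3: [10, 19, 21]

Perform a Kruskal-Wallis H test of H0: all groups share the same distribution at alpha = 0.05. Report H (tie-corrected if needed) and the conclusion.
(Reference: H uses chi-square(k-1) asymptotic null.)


Step 1: Combine all N = 13 observations and assign midranks.
sorted (value, group, rank): (10,G2,1.5), (10,G3,1.5), (11,G1,3), (13,G1,4.5), (13,G2,4.5), (18,G1,6), (19,G3,7), (21,G3,8), (23,G2,9), (25,G1,10), (26,G2,11), (27,G1,12.5), (27,G2,12.5)
Step 2: Sum ranks within each group.
R_1 = 36 (n_1 = 5)
R_2 = 38.5 (n_2 = 5)
R_3 = 16.5 (n_3 = 3)
Step 3: H = 12/(N(N+1)) * sum(R_i^2/n_i) - 3(N+1)
     = 12/(13*14) * (36^2/5 + 38.5^2/5 + 16.5^2/3) - 3*14
     = 0.065934 * 646.4 - 42
     = 0.619780.
Step 4: Ties present; correction factor C = 1 - 18/(13^3 - 13) = 0.991758. Corrected H = 0.619780 / 0.991758 = 0.624931.
Step 5: Under H0, H ~ chi^2(2); p-value = 0.731641.
Step 6: alpha = 0.05. fail to reject H0.

H = 0.6249, df = 2, p = 0.731641, fail to reject H0.


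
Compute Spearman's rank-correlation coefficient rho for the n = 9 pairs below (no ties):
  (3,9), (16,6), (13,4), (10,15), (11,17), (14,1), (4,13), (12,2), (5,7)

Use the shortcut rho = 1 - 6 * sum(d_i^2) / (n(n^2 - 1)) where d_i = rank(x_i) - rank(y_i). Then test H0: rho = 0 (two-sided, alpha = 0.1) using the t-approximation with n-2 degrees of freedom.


Step 1: Rank x and y separately (midranks; no ties here).
rank(x): 3->1, 16->9, 13->7, 10->4, 11->5, 14->8, 4->2, 12->6, 5->3
rank(y): 9->6, 6->4, 4->3, 15->8, 17->9, 1->1, 13->7, 2->2, 7->5
Step 2: d_i = R_x(i) - R_y(i); compute d_i^2.
  (1-6)^2=25, (9-4)^2=25, (7-3)^2=16, (4-8)^2=16, (5-9)^2=16, (8-1)^2=49, (2-7)^2=25, (6-2)^2=16, (3-5)^2=4
sum(d^2) = 192.
Step 3: rho = 1 - 6*192 / (9*(9^2 - 1)) = 1 - 1152/720 = -0.600000.
Step 4: Under H0, t = rho * sqrt((n-2)/(1-rho^2)) = -1.9843 ~ t(7).
Step 5: Two-sided p-value from the t-distribution with 7 df = 0.087623.
Step 6: alpha = 0.1. reject H0.

rho = -0.6000, p = 0.087623, reject H0 at alpha = 0.1.


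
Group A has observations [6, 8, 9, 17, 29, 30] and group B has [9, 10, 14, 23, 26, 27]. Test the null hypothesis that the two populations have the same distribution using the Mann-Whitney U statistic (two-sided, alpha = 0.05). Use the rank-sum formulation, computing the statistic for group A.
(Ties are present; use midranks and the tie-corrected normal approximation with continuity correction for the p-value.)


Step 1: Combine and sort all 12 observations; assign midranks.
sorted (value, group): (6,X), (8,X), (9,X), (9,Y), (10,Y), (14,Y), (17,X), (23,Y), (26,Y), (27,Y), (29,X), (30,X)
ranks: 6->1, 8->2, 9->3.5, 9->3.5, 10->5, 14->6, 17->7, 23->8, 26->9, 27->10, 29->11, 30->12
Step 2: Rank sum for X: R1 = 1 + 2 + 3.5 + 7 + 11 + 12 = 36.5.
Step 3: U_X = R1 - n1(n1+1)/2 = 36.5 - 6*7/2 = 36.5 - 21 = 15.5.
       U_Y = n1*n2 - U_X = 36 - 15.5 = 20.5.
Step 4: Ties are present, so use the tie-corrected normal approximation (with continuity correction) for the p-value.
Step 5: p-value = 0.748349; compare to alpha = 0.05. fail to reject H0.

U_X = 15.5, p = 0.748349, fail to reject H0 at alpha = 0.05.


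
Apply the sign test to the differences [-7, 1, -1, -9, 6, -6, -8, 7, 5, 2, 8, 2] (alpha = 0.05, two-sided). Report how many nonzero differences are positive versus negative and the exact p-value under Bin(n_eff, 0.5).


Step 1: Discard zero differences. Original n = 12; n_eff = number of nonzero differences = 12.
Nonzero differences (with sign): -7, +1, -1, -9, +6, -6, -8, +7, +5, +2, +8, +2
Step 2: Count signs: positive = 7, negative = 5.
Step 3: Under H0: P(positive) = 0.5, so the number of positives S ~ Bin(12, 0.5).
Step 4: Two-sided exact p-value = sum of Bin(12,0.5) probabilities at or below the observed probability = 0.774414.
Step 5: alpha = 0.05. fail to reject H0.

n_eff = 12, pos = 7, neg = 5, p = 0.774414, fail to reject H0.


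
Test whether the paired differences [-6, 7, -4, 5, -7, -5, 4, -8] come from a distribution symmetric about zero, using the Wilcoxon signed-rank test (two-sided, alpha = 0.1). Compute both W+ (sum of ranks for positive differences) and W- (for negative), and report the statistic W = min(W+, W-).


Step 1: Drop any zero differences (none here) and take |d_i|.
|d| = [6, 7, 4, 5, 7, 5, 4, 8]
Step 2: Midrank |d_i| (ties get averaged ranks).
ranks: |6|->5, |7|->6.5, |4|->1.5, |5|->3.5, |7|->6.5, |5|->3.5, |4|->1.5, |8|->8
Step 3: Attach original signs; sum ranks with positive sign and with negative sign.
W+ = 6.5 + 3.5 + 1.5 = 11.5
W- = 5 + 1.5 + 6.5 + 3.5 + 8 = 24.5
(Check: W+ + W- = 36 should equal n(n+1)/2 = 36.)
Step 4: Test statistic W = min(W+, W-) = 11.5.
Step 5: Ties in |d|, so use the tie-corrected normal approximation.
        E[W] = n(n+1)/4 = 8*9/4 = 18.
        Tie groups: |d|=4 (t=2), |d|=5 (t=2), |d|=7 (t=2); sum(t^3 - t) = 18.
        Var[W] = n(n+1)(2n+1)/24 - sum(t^3-t)/48 = 1224/24 - 18/48 = 50.625.
        z = (W - E[W]) / sqrt(Var[W]) = (11.5 - 18) / 7.1151 = -0.9135.
        Two-sided p = 2*Phi(z) = 0.360955.
Step 6: alpha = 0.1. fail to reject H0.

W+ = 11.5, W- = 24.5, W = min = 11.5, p = 0.360955, fail to reject H0.


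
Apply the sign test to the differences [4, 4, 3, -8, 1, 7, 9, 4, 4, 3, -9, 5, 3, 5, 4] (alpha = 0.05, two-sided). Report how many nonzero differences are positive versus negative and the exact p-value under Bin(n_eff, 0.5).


Step 1: Discard zero differences. Original n = 15; n_eff = number of nonzero differences = 15.
Nonzero differences (with sign): +4, +4, +3, -8, +1, +7, +9, +4, +4, +3, -9, +5, +3, +5, +4
Step 2: Count signs: positive = 13, negative = 2.
Step 3: Under H0: P(positive) = 0.5, so the number of positives S ~ Bin(15, 0.5).
Step 4: Two-sided exact p-value = sum of Bin(15,0.5) probabilities at or below the observed probability = 0.007385.
Step 5: alpha = 0.05. reject H0.

n_eff = 15, pos = 13, neg = 2, p = 0.007385, reject H0.


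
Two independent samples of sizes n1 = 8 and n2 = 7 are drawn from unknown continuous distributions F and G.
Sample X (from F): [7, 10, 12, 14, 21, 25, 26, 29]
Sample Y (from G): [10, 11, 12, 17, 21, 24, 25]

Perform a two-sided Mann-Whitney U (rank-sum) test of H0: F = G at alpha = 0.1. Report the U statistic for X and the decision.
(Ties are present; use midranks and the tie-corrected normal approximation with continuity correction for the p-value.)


Step 1: Combine and sort all 15 observations; assign midranks.
sorted (value, group): (7,X), (10,X), (10,Y), (11,Y), (12,X), (12,Y), (14,X), (17,Y), (21,X), (21,Y), (24,Y), (25,X), (25,Y), (26,X), (29,X)
ranks: 7->1, 10->2.5, 10->2.5, 11->4, 12->5.5, 12->5.5, 14->7, 17->8, 21->9.5, 21->9.5, 24->11, 25->12.5, 25->12.5, 26->14, 29->15
Step 2: Rank sum for X: R1 = 1 + 2.5 + 5.5 + 7 + 9.5 + 12.5 + 14 + 15 = 67.
Step 3: U_X = R1 - n1(n1+1)/2 = 67 - 8*9/2 = 67 - 36 = 31.
       U_Y = n1*n2 - U_X = 56 - 31 = 25.
Step 4: Ties are present, so use the tie-corrected normal approximation (with continuity correction) for the p-value.
Step 5: p-value = 0.771543; compare to alpha = 0.1. fail to reject H0.

U_X = 31, p = 0.771543, fail to reject H0 at alpha = 0.1.


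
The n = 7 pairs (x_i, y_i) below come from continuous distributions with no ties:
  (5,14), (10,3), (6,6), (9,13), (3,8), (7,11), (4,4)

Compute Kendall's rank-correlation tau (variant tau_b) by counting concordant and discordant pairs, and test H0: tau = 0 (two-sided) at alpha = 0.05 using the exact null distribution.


Step 1: Enumerate the 21 unordered pairs (i,j) with i<j and classify each by sign(x_j-x_i) * sign(y_j-y_i).
  (1,2):dx=+5,dy=-11->D; (1,3):dx=+1,dy=-8->D; (1,4):dx=+4,dy=-1->D; (1,5):dx=-2,dy=-6->C
  (1,6):dx=+2,dy=-3->D; (1,7):dx=-1,dy=-10->C; (2,3):dx=-4,dy=+3->D; (2,4):dx=-1,dy=+10->D
  (2,5):dx=-7,dy=+5->D; (2,6):dx=-3,dy=+8->D; (2,7):dx=-6,dy=+1->D; (3,4):dx=+3,dy=+7->C
  (3,5):dx=-3,dy=+2->D; (3,6):dx=+1,dy=+5->C; (3,7):dx=-2,dy=-2->C; (4,5):dx=-6,dy=-5->C
  (4,6):dx=-2,dy=-2->C; (4,7):dx=-5,dy=-9->C; (5,6):dx=+4,dy=+3->C; (5,7):dx=+1,dy=-4->D
  (6,7):dx=-3,dy=-7->C
Step 2: C = 10, D = 11, total pairs = 21.
Step 3: tau = (C - D)/(n(n-1)/2) = (10 - 11)/21 = -0.047619.
Step 4: Exact two-sided p-value (enumerate n! = 5040 permutations of y under H0): p = 1.000000.
Step 5: alpha = 0.05. fail to reject H0.

tau_b = -0.0476 (C=10, D=11), p = 1.000000, fail to reject H0.


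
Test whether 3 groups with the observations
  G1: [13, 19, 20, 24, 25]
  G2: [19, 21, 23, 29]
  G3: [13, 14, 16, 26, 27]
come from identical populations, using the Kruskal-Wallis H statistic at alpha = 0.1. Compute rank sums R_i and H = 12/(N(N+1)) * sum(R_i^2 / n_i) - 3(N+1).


Step 1: Combine all N = 14 observations and assign midranks.
sorted (value, group, rank): (13,G1,1.5), (13,G3,1.5), (14,G3,3), (16,G3,4), (19,G1,5.5), (19,G2,5.5), (20,G1,7), (21,G2,8), (23,G2,9), (24,G1,10), (25,G1,11), (26,G3,12), (27,G3,13), (29,G2,14)
Step 2: Sum ranks within each group.
R_1 = 35 (n_1 = 5)
R_2 = 36.5 (n_2 = 4)
R_3 = 33.5 (n_3 = 5)
Step 3: H = 12/(N(N+1)) * sum(R_i^2/n_i) - 3(N+1)
     = 12/(14*15) * (35^2/5 + 36.5^2/4 + 33.5^2/5) - 3*15
     = 0.057143 * 802.513 - 45
     = 0.857857.
Step 4: Ties present; correction factor C = 1 - 12/(14^3 - 14) = 0.995604. Corrected H = 0.857857 / 0.995604 = 0.861645.
Step 5: Under H0, H ~ chi^2(2); p-value = 0.649974.
Step 6: alpha = 0.1. fail to reject H0.

H = 0.8616, df = 2, p = 0.649974, fail to reject H0.


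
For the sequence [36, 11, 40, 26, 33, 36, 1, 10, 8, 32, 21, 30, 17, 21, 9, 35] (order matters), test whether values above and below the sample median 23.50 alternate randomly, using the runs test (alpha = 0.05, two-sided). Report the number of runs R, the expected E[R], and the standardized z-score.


Step 1: Compute median = 23.50; label A = above, B = below.
Labels in order: ABAAAABBBABABBBA  (n_A = 8, n_B = 8)
Step 2: Count runs R = 9.
Step 3: Under H0 (random ordering), E[R] = 2*n_A*n_B/(n_A+n_B) + 1 = 2*8*8/16 + 1 = 9.0000.
        Var[R] = 2*n_A*n_B*(2*n_A*n_B - n_A - n_B) / ((n_A+n_B)^2 * (n_A+n_B-1)) = 14336/3840 = 3.7333.
        SD[R] = 1.9322.
Step 4: R = E[R], so z = 0 with no continuity correction.
Step 5: Two-sided p-value via normal approximation = 2*(1 - Phi(|z|)) = 1.000000.
Step 6: alpha = 0.05. fail to reject H0.

R = 9, z = 0.0000, p = 1.000000, fail to reject H0.


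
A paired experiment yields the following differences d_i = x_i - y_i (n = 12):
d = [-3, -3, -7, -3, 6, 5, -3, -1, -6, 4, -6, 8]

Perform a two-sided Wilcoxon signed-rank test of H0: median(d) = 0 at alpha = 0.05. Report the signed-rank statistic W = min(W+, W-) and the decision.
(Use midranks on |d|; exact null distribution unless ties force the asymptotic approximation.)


Step 1: Drop any zero differences (none here) and take |d_i|.
|d| = [3, 3, 7, 3, 6, 5, 3, 1, 6, 4, 6, 8]
Step 2: Midrank |d_i| (ties get averaged ranks).
ranks: |3|->3.5, |3|->3.5, |7|->11, |3|->3.5, |6|->9, |5|->7, |3|->3.5, |1|->1, |6|->9, |4|->6, |6|->9, |8|->12
Step 3: Attach original signs; sum ranks with positive sign and with negative sign.
W+ = 9 + 7 + 6 + 12 = 34
W- = 3.5 + 3.5 + 11 + 3.5 + 3.5 + 1 + 9 + 9 = 44
(Check: W+ + W- = 78 should equal n(n+1)/2 = 78.)
Step 4: Test statistic W = min(W+, W-) = 34.
Step 5: Ties in |d|, so use the tie-corrected normal approximation.
        E[W] = n(n+1)/4 = 12*13/4 = 39.
        Tie groups: |d|=3 (t=4), |d|=6 (t=3); sum(t^3 - t) = 84.
        Var[W] = n(n+1)(2n+1)/24 - sum(t^3-t)/48 = 3900/24 - 84/48 = 160.75.
        z = (W - E[W]) / sqrt(Var[W]) = (34 - 39) / 12.6787 = -0.3944.
        Two-sided p = 2*Phi(z) = 0.693314.
Step 6: alpha = 0.05. fail to reject H0.

W+ = 34, W- = 44, W = min = 34, p = 0.693314, fail to reject H0.


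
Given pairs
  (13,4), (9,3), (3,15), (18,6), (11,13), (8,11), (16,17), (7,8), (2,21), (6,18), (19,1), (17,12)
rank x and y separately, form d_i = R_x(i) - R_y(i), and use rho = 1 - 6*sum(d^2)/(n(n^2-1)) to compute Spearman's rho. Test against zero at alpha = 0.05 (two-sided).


Step 1: Rank x and y separately (midranks; no ties here).
rank(x): 13->8, 9->6, 3->2, 18->11, 11->7, 8->5, 16->9, 7->4, 2->1, 6->3, 19->12, 17->10
rank(y): 4->3, 3->2, 15->9, 6->4, 13->8, 11->6, 17->10, 8->5, 21->12, 18->11, 1->1, 12->7
Step 2: d_i = R_x(i) - R_y(i); compute d_i^2.
  (8-3)^2=25, (6-2)^2=16, (2-9)^2=49, (11-4)^2=49, (7-8)^2=1, (5-6)^2=1, (9-10)^2=1, (4-5)^2=1, (1-12)^2=121, (3-11)^2=64, (12-1)^2=121, (10-7)^2=9
sum(d^2) = 458.
Step 3: rho = 1 - 6*458 / (12*(12^2 - 1)) = 1 - 2748/1716 = -0.601399.
Step 4: Under H0, t = rho * sqrt((n-2)/(1-rho^2)) = -2.3804 ~ t(10).
Step 5: Two-sided p-value from the t-distribution with 10 df = 0.038588.
Step 6: alpha = 0.05. reject H0.

rho = -0.6014, p = 0.038588, reject H0 at alpha = 0.05.


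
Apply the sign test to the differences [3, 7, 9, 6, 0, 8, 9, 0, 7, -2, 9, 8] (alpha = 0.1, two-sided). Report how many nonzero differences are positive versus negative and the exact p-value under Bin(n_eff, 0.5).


Step 1: Discard zero differences. Original n = 12; n_eff = number of nonzero differences = 10.
Nonzero differences (with sign): +3, +7, +9, +6, +8, +9, +7, -2, +9, +8
Step 2: Count signs: positive = 9, negative = 1.
Step 3: Under H0: P(positive) = 0.5, so the number of positives S ~ Bin(10, 0.5).
Step 4: Two-sided exact p-value = sum of Bin(10,0.5) probabilities at or below the observed probability = 0.021484.
Step 5: alpha = 0.1. reject H0.

n_eff = 10, pos = 9, neg = 1, p = 0.021484, reject H0.


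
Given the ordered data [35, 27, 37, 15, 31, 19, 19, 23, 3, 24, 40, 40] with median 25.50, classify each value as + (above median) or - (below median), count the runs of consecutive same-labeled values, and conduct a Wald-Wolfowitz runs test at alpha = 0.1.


Step 1: Compute median = 25.50; label A = above, B = below.
Labels in order: AAABABBBBBAA  (n_A = 6, n_B = 6)
Step 2: Count runs R = 5.
Step 3: Under H0 (random ordering), E[R] = 2*n_A*n_B/(n_A+n_B) + 1 = 2*6*6/12 + 1 = 7.0000.
        Var[R] = 2*n_A*n_B*(2*n_A*n_B - n_A - n_B) / ((n_A+n_B)^2 * (n_A+n_B-1)) = 4320/1584 = 2.7273.
        SD[R] = 1.6514.
Step 4: Continuity-corrected z = (R + 0.5 - E[R]) / SD[R] = (5 + 0.5 - 7.0000) / 1.6514 = -0.9083.
Step 5: Two-sided p-value via normal approximation = 2*(1 - Phi(|z|)) = 0.363722.
Step 6: alpha = 0.1. fail to reject H0.

R = 5, z = -0.9083, p = 0.363722, fail to reject H0.
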